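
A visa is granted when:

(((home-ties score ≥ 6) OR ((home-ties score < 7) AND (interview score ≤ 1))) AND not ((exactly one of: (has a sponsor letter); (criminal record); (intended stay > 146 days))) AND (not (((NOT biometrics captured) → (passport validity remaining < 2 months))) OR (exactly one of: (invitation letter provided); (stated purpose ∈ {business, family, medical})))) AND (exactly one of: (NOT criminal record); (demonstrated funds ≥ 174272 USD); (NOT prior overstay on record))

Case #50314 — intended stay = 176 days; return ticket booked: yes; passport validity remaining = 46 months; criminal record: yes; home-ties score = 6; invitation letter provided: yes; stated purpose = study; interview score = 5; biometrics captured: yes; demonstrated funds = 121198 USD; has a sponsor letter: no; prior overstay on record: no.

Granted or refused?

Atomic conditions:
  home-ties score ≥ 6: 6 ≥ 6 is true
  home-ties score < 7: 6 < 7 is true
  interview score ≤ 1: 5 ≤ 1 is false
  has a sponsor letter: no → false
  criminal record: yes → true
  intended stay > 146 days: 176 > 146 is true
  NOT biometrics captured: yes → false
  passport validity remaining < 2 months: 46 < 2 is false
  invitation letter provided: yes → true
  stated purpose ∈ {business, family, medical}: study is not in the set → false
  NOT criminal record: yes → false
  demonstrated funds ≥ 174272 USD: 121198 ≥ 174272 is false
  NOT prior overstay on record: no → true
Combine:
[1.1.2] true AND false = false
[1.1] true OR false = true
[1.2.1] exactly-one(false, true, true) = false
[1.2] NOT false = true
[1.3.1.1] false → false (antecedent false ⇒ implication holds) = true
[1.3.1] NOT true = false
[1.3.2] exactly-one(true, false) = true
[1.3] false OR true = true
[1] true AND true AND true = true
[2] exactly-one(false, false, true) = true
[root] true AND true = true
Overall: true → granted

Granted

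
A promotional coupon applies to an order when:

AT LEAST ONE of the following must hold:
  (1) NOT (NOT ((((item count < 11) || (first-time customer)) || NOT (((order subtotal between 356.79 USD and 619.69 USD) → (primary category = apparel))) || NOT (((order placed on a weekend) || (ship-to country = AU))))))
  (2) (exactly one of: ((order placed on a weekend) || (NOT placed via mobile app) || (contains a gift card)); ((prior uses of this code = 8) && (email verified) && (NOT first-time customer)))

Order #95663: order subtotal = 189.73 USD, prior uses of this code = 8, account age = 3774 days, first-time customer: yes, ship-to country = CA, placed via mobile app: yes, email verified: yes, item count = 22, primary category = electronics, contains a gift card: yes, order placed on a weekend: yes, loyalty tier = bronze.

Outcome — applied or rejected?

Atomic conditions:
  item count < 11: 22 < 11 is false
  first-time customer: yes → true
  order subtotal between 356.79 USD and 619.69 USD: 189.73 in [356.79, 619.69] is false
  primary category = apparel: electronics == apparel is false
  order placed on a weekend: yes → true
  ship-to country = AU: CA == AU is false
  NOT placed via mobile app: yes → false
  contains a gift card: yes → true
  prior uses of this code = 8: 8 == 8 is true
  email verified: yes → true
  NOT first-time customer: yes → false
Combine:
[1.1.1.1] false OR true = true
[1.1.1.2.1] false → false (antecedent false ⇒ implication holds) = true
[1.1.1.2] NOT true = false
[1.1.1.3.1] true OR false = true
[1.1.1.3] NOT true = false
[1.1.1] true OR false OR false = true
[1.1] NOT true = false
[1] NOT false = true
[2.1] true OR false OR true = true
[2.2] true AND true AND false = false
[2] exactly-one(true, false) = true
[root] true OR true = true
Overall: true → applied

Applied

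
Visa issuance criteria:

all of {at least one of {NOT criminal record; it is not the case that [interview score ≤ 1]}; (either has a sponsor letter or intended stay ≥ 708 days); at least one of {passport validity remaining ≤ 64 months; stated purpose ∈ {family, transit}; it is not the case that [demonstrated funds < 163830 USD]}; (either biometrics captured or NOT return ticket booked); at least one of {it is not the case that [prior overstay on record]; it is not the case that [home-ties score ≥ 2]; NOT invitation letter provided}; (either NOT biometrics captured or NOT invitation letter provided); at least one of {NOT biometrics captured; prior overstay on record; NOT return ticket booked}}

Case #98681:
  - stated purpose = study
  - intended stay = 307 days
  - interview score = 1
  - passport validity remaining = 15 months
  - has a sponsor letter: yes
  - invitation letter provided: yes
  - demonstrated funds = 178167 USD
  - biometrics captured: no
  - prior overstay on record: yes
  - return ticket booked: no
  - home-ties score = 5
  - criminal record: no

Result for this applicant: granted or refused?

Atomic conditions:
  NOT criminal record: no → true
  interview score ≤ 1: 1 ≤ 1 is true
  has a sponsor letter: yes → true
  intended stay ≥ 708 days: 307 ≥ 708 is false
  passport validity remaining ≤ 64 months: 15 ≤ 64 is true
  stated purpose ∈ {family, transit}: study is not in the set → false
  demonstrated funds < 163830 USD: 178167 < 163830 is false
  biometrics captured: no → false
  NOT return ticket booked: no → true
  prior overstay on record: yes → true
  home-ties score ≥ 2: 5 ≥ 2 is true
  NOT invitation letter provided: yes → false
  NOT biometrics captured: no → true
Combine:
[1.2] NOT true = false
[1] true OR false = true
[2] true OR false = true
[3.3] NOT false = true
[3] true OR false OR true = true
[4] false OR true = true
[5.1] NOT true = false
[5.2] NOT true = false
[5] false OR false OR false = false
[6] true OR false = true
[7] true OR true OR true = true
[root] true AND true AND true AND true AND false AND true AND true = false
Overall: false → refused

Refused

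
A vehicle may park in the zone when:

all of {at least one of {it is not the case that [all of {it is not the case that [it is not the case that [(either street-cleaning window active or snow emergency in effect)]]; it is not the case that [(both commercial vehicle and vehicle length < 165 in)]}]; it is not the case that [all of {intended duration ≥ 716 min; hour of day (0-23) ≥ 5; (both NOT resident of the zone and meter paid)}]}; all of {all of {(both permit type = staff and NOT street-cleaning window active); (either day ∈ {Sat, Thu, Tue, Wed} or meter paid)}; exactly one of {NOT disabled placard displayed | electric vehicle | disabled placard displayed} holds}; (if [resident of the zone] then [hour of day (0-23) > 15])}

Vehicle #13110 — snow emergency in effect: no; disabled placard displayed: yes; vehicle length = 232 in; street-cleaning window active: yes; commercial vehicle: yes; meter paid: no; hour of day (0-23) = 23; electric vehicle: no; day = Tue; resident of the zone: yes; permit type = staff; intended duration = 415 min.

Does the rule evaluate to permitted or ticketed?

Ticketed

Atomic conditions:
  street-cleaning window active: yes → true
  snow emergency in effect: no → false
  commercial vehicle: yes → true
  vehicle length < 165 in: 232 < 165 is false
  intended duration ≥ 716 min: 415 ≥ 716 is false
  hour of day (0-23) ≥ 5: 23 ≥ 5 is true
  NOT resident of the zone: yes → false
  meter paid: no → false
  permit type = staff: staff == staff is true
  NOT street-cleaning window active: yes → false
  day ∈ {Sat, Thu, Tue, Wed}: Tue is in the set → true
  NOT disabled placard displayed: yes → false
  electric vehicle: no → false
  disabled placard displayed: yes → true
  resident of the zone: yes → true
  hour of day (0-23) > 15: 23 > 15 is true
Combine:
[1.1.1.1.1.1] true OR false = true
[1.1.1.1.1] NOT true = false
[1.1.1.1] NOT false = true
[1.1.1.2.1] true AND false = false
[1.1.1.2] NOT false = true
[1.1.1] true AND true = true
[1.1] NOT true = false
[1.2.1.3] false AND false = false
[1.2.1] false AND true AND false = false
[1.2] NOT false = true
[1] false OR true = true
[2.1.1] true AND false = false
[2.1.2] true OR false = true
[2.1] false AND true = false
[2.2] exactly-one(false, false, true) = true
[2] false AND true = false
[3] true → true = true
[root] true AND false AND true = false
Overall: false → ticketed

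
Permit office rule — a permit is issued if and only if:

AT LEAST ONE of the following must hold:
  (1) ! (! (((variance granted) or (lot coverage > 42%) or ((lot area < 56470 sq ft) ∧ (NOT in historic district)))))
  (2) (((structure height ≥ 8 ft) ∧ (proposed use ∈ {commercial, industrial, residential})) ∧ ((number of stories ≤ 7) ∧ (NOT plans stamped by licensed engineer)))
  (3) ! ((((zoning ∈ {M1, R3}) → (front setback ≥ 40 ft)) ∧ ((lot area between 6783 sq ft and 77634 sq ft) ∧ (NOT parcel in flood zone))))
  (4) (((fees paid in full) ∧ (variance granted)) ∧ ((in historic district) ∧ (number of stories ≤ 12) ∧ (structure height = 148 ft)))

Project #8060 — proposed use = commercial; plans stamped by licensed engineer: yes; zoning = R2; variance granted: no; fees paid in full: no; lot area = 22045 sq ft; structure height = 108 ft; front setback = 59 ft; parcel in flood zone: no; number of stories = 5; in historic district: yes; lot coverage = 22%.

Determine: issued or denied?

Denied

Atomic conditions:
  variance granted: no → false
  lot coverage > 42%: 22 > 42 is false
  lot area < 56470 sq ft: 22045 < 56470 is true
  NOT in historic district: yes → false
  structure height ≥ 8 ft: 108 ≥ 8 is true
  proposed use ∈ {commercial, industrial, residential}: commercial is in the set → true
  number of stories ≤ 7: 5 ≤ 7 is true
  NOT plans stamped by licensed engineer: yes → false
  zoning ∈ {M1, R3}: R2 is not in the set → false
  front setback ≥ 40 ft: 59 ≥ 40 is true
  lot area between 6783 sq ft and 77634 sq ft: 22045 in [6783, 77634] is true
  NOT parcel in flood zone: no → true
  fees paid in full: no → false
  in historic district: yes → true
  number of stories ≤ 12: 5 ≤ 12 is true
  structure height = 148 ft: 108 == 148 is false
Combine:
[1.1.1.3] true AND false = false
[1.1.1] false OR false OR false = false
[1.1] NOT false = true
[1] NOT true = false
[2.1] true AND true = true
[2.2] true AND false = false
[2] true AND false = false
[3.1.1] false → true (antecedent false ⇒ implication holds) = true
[3.1.2] true AND true = true
[3.1] true AND true = true
[3] NOT true = false
[4.1] false AND false = false
[4.2] true AND true AND false = false
[4] false AND false = false
[root] false OR false OR false OR false = false
Overall: false → denied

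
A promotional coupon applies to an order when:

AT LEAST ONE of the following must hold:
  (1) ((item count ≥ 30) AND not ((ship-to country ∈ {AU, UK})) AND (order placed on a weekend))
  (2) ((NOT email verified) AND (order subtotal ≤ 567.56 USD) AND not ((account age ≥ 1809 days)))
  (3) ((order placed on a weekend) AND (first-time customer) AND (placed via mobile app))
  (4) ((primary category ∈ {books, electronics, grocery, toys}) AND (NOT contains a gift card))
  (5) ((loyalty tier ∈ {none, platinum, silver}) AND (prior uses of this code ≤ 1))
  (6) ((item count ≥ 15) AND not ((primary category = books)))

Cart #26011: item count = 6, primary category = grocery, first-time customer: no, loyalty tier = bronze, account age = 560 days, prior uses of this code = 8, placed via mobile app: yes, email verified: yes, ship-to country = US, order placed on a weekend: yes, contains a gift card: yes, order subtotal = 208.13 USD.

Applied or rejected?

Rejected

Atomic conditions:
  item count ≥ 30: 6 ≥ 30 is false
  ship-to country ∈ {AU, UK}: US is not in the set → false
  order placed on a weekend: yes → true
  NOT email verified: yes → false
  order subtotal ≤ 567.56 USD: 208.13 ≤ 567.56 is true
  account age ≥ 1809 days: 560 ≥ 1809 is false
  first-time customer: no → false
  placed via mobile app: yes → true
  primary category ∈ {books, electronics, grocery, toys}: grocery is in the set → true
  NOT contains a gift card: yes → false
  loyalty tier ∈ {none, platinum, silver}: bronze is not in the set → false
  prior uses of this code ≤ 1: 8 ≤ 1 is false
  item count ≥ 15: 6 ≥ 15 is false
  primary category = books: grocery == books is false
Combine:
[1.2] NOT false = true
[1] false AND true AND true = false
[2.3] NOT false = true
[2] false AND true AND true = false
[3] true AND false AND true = false
[4] true AND false = false
[5] false AND false = false
[6.2] NOT false = true
[6] false AND true = false
[root] false OR false OR false OR false OR false OR false = false
Overall: false → rejected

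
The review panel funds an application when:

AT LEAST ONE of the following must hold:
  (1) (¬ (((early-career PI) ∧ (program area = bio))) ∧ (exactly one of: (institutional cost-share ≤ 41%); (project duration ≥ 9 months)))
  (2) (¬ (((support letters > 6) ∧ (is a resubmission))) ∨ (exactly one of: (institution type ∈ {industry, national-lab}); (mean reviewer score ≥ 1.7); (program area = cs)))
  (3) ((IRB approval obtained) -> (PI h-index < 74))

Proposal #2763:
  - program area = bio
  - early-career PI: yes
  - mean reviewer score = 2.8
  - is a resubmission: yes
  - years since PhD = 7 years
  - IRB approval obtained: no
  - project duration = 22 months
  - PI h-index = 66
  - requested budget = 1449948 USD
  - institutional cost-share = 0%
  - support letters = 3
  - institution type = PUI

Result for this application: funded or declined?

Funded

Atomic conditions:
  early-career PI: yes → true
  program area = bio: bio == bio is true
  institutional cost-share ≤ 41%: 0 ≤ 41 is true
  project duration ≥ 9 months: 22 ≥ 9 is true
  support letters > 6: 3 > 6 is false
  is a resubmission: yes → true
  institution type ∈ {industry, national-lab}: PUI is not in the set → false
  mean reviewer score ≥ 1.7: 2.8 ≥ 1.7 is true
  program area = cs: bio == cs is false
  IRB approval obtained: no → false
  PI h-index < 74: 66 < 74 is true
Combine:
[1.1.1] true AND true = true
[1.1] NOT true = false
[1.2] exactly-one(true, true) = false
[1] false AND false = false
[2.1.1] false AND true = false
[2.1] NOT false = true
[2.2] exactly-one(false, true, false) = true
[2] true OR true = true
[3] false → true (antecedent false ⇒ implication holds) = true
[root] false OR true OR true = true
Overall: true → funded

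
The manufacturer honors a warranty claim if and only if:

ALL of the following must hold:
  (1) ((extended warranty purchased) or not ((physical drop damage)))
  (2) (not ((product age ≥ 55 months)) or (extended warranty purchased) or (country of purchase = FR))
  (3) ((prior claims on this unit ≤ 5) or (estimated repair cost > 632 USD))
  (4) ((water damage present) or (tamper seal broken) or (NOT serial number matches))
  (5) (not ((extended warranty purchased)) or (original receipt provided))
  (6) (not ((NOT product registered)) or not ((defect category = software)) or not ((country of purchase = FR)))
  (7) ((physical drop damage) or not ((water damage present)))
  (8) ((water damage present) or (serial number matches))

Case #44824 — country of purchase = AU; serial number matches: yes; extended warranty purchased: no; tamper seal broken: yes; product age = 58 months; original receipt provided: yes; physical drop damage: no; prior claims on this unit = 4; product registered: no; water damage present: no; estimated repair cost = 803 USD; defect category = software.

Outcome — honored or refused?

Atomic conditions:
  extended warranty purchased: no → false
  physical drop damage: no → false
  product age ≥ 55 months: 58 ≥ 55 is true
  country of purchase = FR: AU == FR is false
  prior claims on this unit ≤ 5: 4 ≤ 5 is true
  estimated repair cost > 632 USD: 803 > 632 is true
  water damage present: no → false
  tamper seal broken: yes → true
  NOT serial number matches: yes → false
  original receipt provided: yes → true
  NOT product registered: no → true
  defect category = software: software == software is true
  serial number matches: yes → true
Combine:
[1.2] NOT false = true
[1] false OR true = true
[2.1] NOT true = false
[2] false OR false OR false = false
[3] true OR true = true
[4] false OR true OR false = true
[5.1] NOT false = true
[5] true OR true = true
[6.1] NOT true = false
[6.2] NOT true = false
[6.3] NOT false = true
[6] false OR false OR true = true
[7.2] NOT false = true
[7] false OR true = true
[8] false OR true = true
[root] true AND false AND true AND true AND true AND true AND true AND true = false
Overall: false → refused

Refused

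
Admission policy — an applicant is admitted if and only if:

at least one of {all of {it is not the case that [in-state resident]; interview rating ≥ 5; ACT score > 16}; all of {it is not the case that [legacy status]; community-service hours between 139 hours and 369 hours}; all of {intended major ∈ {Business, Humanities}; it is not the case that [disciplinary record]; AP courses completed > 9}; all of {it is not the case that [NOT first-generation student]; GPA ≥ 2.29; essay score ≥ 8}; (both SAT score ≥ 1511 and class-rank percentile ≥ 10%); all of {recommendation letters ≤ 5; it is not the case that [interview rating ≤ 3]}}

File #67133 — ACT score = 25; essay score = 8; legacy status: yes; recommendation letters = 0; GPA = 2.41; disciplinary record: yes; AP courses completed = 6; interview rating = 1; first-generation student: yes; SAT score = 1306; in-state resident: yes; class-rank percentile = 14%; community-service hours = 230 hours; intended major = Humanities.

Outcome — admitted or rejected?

Atomic conditions:
  in-state resident: yes → true
  interview rating ≥ 5: 1 ≥ 5 is false
  ACT score > 16: 25 > 16 is true
  legacy status: yes → true
  community-service hours between 139 hours and 369 hours: 230 in [139, 369] is true
  intended major ∈ {Business, Humanities}: Humanities is in the set → true
  disciplinary record: yes → true
  AP courses completed > 9: 6 > 9 is false
  NOT first-generation student: yes → false
  GPA ≥ 2.29: 2.41 ≥ 2.29 is true
  essay score ≥ 8: 8 ≥ 8 is true
  SAT score ≥ 1511: 1306 ≥ 1511 is false
  class-rank percentile ≥ 10%: 14 ≥ 10 is true
  recommendation letters ≤ 5: 0 ≤ 5 is true
  interview rating ≤ 3: 1 ≤ 3 is true
Combine:
[1.1] NOT true = false
[1] false AND false AND true = false
[2.1] NOT true = false
[2] false AND true = false
[3.2] NOT true = false
[3] true AND false AND false = false
[4.1] NOT false = true
[4] true AND true AND true = true
[5] false AND true = false
[6.2] NOT true = false
[6] true AND false = false
[root] false OR false OR false OR true OR false OR false = true
Overall: true → admitted

Admitted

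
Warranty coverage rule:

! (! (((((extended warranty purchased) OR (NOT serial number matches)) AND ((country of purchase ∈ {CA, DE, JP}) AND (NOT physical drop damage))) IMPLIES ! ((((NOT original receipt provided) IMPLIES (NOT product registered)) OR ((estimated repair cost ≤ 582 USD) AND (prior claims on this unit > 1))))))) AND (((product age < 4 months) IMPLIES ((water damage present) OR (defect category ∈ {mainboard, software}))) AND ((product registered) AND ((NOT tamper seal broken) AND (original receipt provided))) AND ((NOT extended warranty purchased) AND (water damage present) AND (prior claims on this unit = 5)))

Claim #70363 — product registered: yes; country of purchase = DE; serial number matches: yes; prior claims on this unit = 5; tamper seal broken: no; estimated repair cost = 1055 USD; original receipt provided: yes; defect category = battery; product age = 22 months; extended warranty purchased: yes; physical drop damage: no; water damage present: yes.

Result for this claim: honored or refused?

Atomic conditions:
  extended warranty purchased: yes → true
  NOT serial number matches: yes → false
  country of purchase ∈ {CA, DE, JP}: DE is in the set → true
  NOT physical drop damage: no → true
  NOT original receipt provided: yes → false
  NOT product registered: yes → false
  estimated repair cost ≤ 582 USD: 1055 ≤ 582 is false
  prior claims on this unit > 1: 5 > 1 is true
  product age < 4 months: 22 < 4 is false
  water damage present: yes → true
  defect category ∈ {mainboard, software}: battery is not in the set → false
  product registered: yes → true
  NOT tamper seal broken: no → true
  original receipt provided: yes → true
  NOT extended warranty purchased: yes → false
  prior claims on this unit = 5: 5 == 5 is true
Combine:
[1.1.1.1.1] true OR false = true
[1.1.1.1.2] true AND true = true
[1.1.1.1] true AND true = true
[1.1.1.2.1.1] false → false (antecedent false ⇒ implication holds) = true
[1.1.1.2.1.2] false AND true = false
[1.1.1.2.1] true OR false = true
[1.1.1.2] NOT true = false
[1.1.1] true → false = false
[1.1] NOT false = true
[1] NOT true = false
[2.1.2] true OR false = true
[2.1] false → true (antecedent false ⇒ implication holds) = true
[2.2.2] true AND true = true
[2.2] true AND true = true
[2.3] false AND true AND true = false
[2] true AND true AND false = false
[root] false AND false = false
Overall: false → refused

Refused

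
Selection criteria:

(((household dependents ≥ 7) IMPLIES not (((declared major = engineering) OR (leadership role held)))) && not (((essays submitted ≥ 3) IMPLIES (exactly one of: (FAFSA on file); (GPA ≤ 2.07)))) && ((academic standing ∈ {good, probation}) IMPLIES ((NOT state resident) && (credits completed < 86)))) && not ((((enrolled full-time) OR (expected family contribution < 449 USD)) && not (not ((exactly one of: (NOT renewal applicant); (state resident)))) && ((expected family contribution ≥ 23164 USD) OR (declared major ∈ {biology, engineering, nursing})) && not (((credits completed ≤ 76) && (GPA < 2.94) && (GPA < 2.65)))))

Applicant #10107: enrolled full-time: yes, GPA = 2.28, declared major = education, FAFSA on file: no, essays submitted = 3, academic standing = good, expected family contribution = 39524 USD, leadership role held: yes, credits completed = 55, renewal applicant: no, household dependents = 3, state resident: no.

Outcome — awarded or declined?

Awarded

Atomic conditions:
  household dependents ≥ 7: 3 ≥ 7 is false
  declared major = engineering: education == engineering is false
  leadership role held: yes → true
  essays submitted ≥ 3: 3 ≥ 3 is true
  FAFSA on file: no → false
  GPA ≤ 2.07: 2.28 ≤ 2.07 is false
  academic standing ∈ {good, probation}: good is in the set → true
  NOT state resident: no → true
  credits completed < 86: 55 < 86 is true
  enrolled full-time: yes → true
  expected family contribution < 449 USD: 39524 < 449 is false
  NOT renewal applicant: no → true
  state resident: no → false
  expected family contribution ≥ 23164 USD: 39524 ≥ 23164 is true
  declared major ∈ {biology, engineering, nursing}: education is not in the set → false
  credits completed ≤ 76: 55 ≤ 76 is true
  GPA < 2.94: 2.28 < 2.94 is true
  GPA < 2.65: 2.28 < 2.65 is true
Combine:
[1.1.2.1] false OR true = true
[1.1.2] NOT true = false
[1.1] false → false (antecedent false ⇒ implication holds) = true
[1.2.1.2] exactly-one(false, false) = false
[1.2.1] true → false = false
[1.2] NOT false = true
[1.3.2] true AND true = true
[1.3] true → true = true
[1] true AND true AND true = true
[2.1.1] true OR false = true
[2.1.2.1.1] exactly-one(true, false) = true
[2.1.2.1] NOT true = false
[2.1.2] NOT false = true
[2.1.3] true OR false = true
[2.1.4.1] true AND true AND true = true
[2.1.4] NOT true = false
[2.1] true AND true AND true AND false = false
[2] NOT false = true
[root] true AND true = true
Overall: true → awarded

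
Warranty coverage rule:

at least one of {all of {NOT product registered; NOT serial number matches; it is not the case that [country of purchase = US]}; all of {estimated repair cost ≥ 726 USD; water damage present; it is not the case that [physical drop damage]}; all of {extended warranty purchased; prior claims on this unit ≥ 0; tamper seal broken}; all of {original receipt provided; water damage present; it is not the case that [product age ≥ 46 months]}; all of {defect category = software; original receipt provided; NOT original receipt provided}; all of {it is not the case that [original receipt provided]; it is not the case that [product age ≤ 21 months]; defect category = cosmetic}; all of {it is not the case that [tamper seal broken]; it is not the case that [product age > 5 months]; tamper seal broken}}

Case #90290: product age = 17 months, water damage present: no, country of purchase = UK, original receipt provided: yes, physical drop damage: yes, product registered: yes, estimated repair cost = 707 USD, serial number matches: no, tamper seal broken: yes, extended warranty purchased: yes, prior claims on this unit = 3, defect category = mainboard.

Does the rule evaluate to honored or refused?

Atomic conditions:
  NOT product registered: yes → false
  NOT serial number matches: no → true
  country of purchase = US: UK == US is false
  estimated repair cost ≥ 726 USD: 707 ≥ 726 is false
  water damage present: no → false
  physical drop damage: yes → true
  extended warranty purchased: yes → true
  prior claims on this unit ≥ 0: 3 ≥ 0 is true
  tamper seal broken: yes → true
  original receipt provided: yes → true
  product age ≥ 46 months: 17 ≥ 46 is false
  defect category = software: mainboard == software is false
  NOT original receipt provided: yes → false
  product age ≤ 21 months: 17 ≤ 21 is true
  defect category = cosmetic: mainboard == cosmetic is false
  product age > 5 months: 17 > 5 is true
Combine:
[1.3] NOT false = true
[1] false AND true AND true = false
[2.3] NOT true = false
[2] false AND false AND false = false
[3] true AND true AND true = true
[4.3] NOT false = true
[4] true AND false AND true = false
[5] false AND true AND false = false
[6.1] NOT true = false
[6.2] NOT true = false
[6] false AND false AND false = false
[7.1] NOT true = false
[7.2] NOT true = false
[7] false AND false AND true = false
[root] false OR false OR true OR false OR false OR false OR false = true
Overall: true → honored

Honored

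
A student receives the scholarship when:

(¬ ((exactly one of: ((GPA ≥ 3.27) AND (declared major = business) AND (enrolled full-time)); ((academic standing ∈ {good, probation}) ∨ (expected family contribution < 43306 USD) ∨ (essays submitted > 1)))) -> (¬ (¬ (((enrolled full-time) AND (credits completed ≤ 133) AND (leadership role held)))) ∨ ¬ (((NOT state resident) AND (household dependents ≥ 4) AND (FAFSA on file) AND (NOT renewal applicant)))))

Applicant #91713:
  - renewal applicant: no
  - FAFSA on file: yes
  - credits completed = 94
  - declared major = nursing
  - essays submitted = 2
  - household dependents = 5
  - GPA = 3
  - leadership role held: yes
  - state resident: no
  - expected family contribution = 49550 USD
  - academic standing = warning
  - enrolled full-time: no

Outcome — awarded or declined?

Awarded

Atomic conditions:
  GPA ≥ 3.27: 3 ≥ 3.27 is false
  declared major = business: nursing == business is false
  enrolled full-time: no → false
  academic standing ∈ {good, probation}: warning is not in the set → false
  expected family contribution < 43306 USD: 49550 < 43306 is false
  essays submitted > 1: 2 > 1 is true
  credits completed ≤ 133: 94 ≤ 133 is true
  leadership role held: yes → true
  NOT state resident: no → true
  household dependents ≥ 4: 5 ≥ 4 is true
  FAFSA on file: yes → true
  NOT renewal applicant: no → true
Combine:
[1.1.1] false AND false AND false = false
[1.1.2] false OR false OR true = true
[1.1] exactly-one(false, true) = true
[1] NOT true = false
[2.1.1.1] false AND true AND true = false
[2.1.1] NOT false = true
[2.1] NOT true = false
[2.2.1] true AND true AND true AND true = true
[2.2] NOT true = false
[2] false OR false = false
[root] false → false (antecedent false ⇒ implication holds) = true
Overall: true → awarded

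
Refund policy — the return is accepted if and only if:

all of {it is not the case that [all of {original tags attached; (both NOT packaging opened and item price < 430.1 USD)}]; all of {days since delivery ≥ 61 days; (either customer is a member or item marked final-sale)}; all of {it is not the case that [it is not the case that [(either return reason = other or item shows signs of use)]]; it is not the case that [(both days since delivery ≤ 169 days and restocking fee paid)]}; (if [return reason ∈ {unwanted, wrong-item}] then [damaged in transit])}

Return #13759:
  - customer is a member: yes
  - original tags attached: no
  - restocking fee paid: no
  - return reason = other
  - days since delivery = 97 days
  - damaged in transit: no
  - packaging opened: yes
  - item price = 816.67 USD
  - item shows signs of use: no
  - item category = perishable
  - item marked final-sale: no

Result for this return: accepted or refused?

Atomic conditions:
  original tags attached: no → false
  NOT packaging opened: yes → false
  item price < 430.1 USD: 816.67 < 430.1 is false
  days since delivery ≥ 61 days: 97 ≥ 61 is true
  customer is a member: yes → true
  item marked final-sale: no → false
  return reason = other: other == other is true
  item shows signs of use: no → false
  days since delivery ≤ 169 days: 97 ≤ 169 is true
  restocking fee paid: no → false
  return reason ∈ {unwanted, wrong-item}: other is not in the set → false
  damaged in transit: no → false
Combine:
[1.1.2] false AND false = false
[1.1] false AND false = false
[1] NOT false = true
[2.2] true OR false = true
[2] true AND true = true
[3.1.1.1] true OR false = true
[3.1.1] NOT true = false
[3.1] NOT false = true
[3.2.1] true AND false = false
[3.2] NOT false = true
[3] true AND true = true
[4] false → false (antecedent false ⇒ implication holds) = true
[root] true AND true AND true AND true = true
Overall: true → accepted

Accepted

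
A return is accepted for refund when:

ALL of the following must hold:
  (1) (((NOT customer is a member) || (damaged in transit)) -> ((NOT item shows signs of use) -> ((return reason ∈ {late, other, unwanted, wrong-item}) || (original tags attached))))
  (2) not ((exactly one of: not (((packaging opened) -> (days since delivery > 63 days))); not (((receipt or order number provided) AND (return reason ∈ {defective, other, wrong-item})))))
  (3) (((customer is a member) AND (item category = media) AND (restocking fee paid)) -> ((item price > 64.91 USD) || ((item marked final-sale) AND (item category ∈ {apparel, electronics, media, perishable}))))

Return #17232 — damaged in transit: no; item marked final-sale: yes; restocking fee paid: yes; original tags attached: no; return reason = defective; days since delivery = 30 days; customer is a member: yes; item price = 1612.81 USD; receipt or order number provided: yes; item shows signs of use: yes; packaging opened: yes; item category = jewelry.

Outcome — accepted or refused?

Atomic conditions:
  NOT customer is a member: yes → false
  damaged in transit: no → false
  NOT item shows signs of use: yes → false
  return reason ∈ {late, other, unwanted, wrong-item}: defective is not in the set → false
  original tags attached: no → false
  packaging opened: yes → true
  days since delivery > 63 days: 30 > 63 is false
  receipt or order number provided: yes → true
  return reason ∈ {defective, other, wrong-item}: defective is in the set → true
  customer is a member: yes → true
  item category = media: jewelry == media is false
  restocking fee paid: yes → true
  item price > 64.91 USD: 1612.81 > 64.91 is true
  item marked final-sale: yes → true
  item category ∈ {apparel, electronics, media, perishable}: jewelry is not in the set → false
Combine:
[1.1] false OR false = false
[1.2.2] false OR false = false
[1.2] false → false (antecedent false ⇒ implication holds) = true
[1] false → true (antecedent false ⇒ implication holds) = true
[2.1.1.1] true → false = false
[2.1.1] NOT false = true
[2.1.2.1] true AND true = true
[2.1.2] NOT true = false
[2.1] exactly-one(true, false) = true
[2] NOT true = false
[3.1] true AND false AND true = false
[3.2.2] true AND false = false
[3.2] true OR false = true
[3] false → true (antecedent false ⇒ implication holds) = true
[root] true AND false AND true = false
Overall: false → refused

Refused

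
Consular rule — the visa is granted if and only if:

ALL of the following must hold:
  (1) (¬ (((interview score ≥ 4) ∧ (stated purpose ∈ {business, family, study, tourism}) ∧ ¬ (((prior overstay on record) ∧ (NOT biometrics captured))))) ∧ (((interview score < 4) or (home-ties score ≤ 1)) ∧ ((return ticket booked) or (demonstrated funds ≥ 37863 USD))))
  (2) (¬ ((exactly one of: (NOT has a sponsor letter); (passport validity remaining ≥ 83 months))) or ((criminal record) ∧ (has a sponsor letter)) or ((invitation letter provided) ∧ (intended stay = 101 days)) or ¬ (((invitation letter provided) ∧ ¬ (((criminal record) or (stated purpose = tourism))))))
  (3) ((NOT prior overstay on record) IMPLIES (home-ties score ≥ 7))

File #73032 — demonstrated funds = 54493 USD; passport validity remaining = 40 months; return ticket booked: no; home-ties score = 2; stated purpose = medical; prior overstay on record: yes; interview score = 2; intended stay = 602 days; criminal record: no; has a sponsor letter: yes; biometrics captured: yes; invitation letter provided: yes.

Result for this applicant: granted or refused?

Granted

Atomic conditions:
  interview score ≥ 4: 2 ≥ 4 is false
  stated purpose ∈ {business, family, study, tourism}: medical is not in the set → false
  prior overstay on record: yes → true
  NOT biometrics captured: yes → false
  interview score < 4: 2 < 4 is true
  home-ties score ≤ 1: 2 ≤ 1 is false
  return ticket booked: no → false
  demonstrated funds ≥ 37863 USD: 54493 ≥ 37863 is true
  NOT has a sponsor letter: yes → false
  passport validity remaining ≥ 83 months: 40 ≥ 83 is false
  criminal record: no → false
  has a sponsor letter: yes → true
  invitation letter provided: yes → true
  intended stay = 101 days: 602 == 101 is false
  stated purpose = tourism: medical == tourism is false
  NOT prior overstay on record: yes → false
  home-ties score ≥ 7: 2 ≥ 7 is false
Combine:
[1.1.1.3.1] true AND false = false
[1.1.1.3] NOT false = true
[1.1.1] false AND false AND true = false
[1.1] NOT false = true
[1.2.1] true OR false = true
[1.2.2] false OR true = true
[1.2] true AND true = true
[1] true AND true = true
[2.1.1] exactly-one(false, false) = false
[2.1] NOT false = true
[2.2] false AND true = false
[2.3] true AND false = false
[2.4.1.2.1] false OR false = false
[2.4.1.2] NOT false = true
[2.4.1] true AND true = true
[2.4] NOT true = false
[2] true OR false OR false OR false = true
[3] false → false (antecedent false ⇒ implication holds) = true
[root] true AND true AND true = true
Overall: true → granted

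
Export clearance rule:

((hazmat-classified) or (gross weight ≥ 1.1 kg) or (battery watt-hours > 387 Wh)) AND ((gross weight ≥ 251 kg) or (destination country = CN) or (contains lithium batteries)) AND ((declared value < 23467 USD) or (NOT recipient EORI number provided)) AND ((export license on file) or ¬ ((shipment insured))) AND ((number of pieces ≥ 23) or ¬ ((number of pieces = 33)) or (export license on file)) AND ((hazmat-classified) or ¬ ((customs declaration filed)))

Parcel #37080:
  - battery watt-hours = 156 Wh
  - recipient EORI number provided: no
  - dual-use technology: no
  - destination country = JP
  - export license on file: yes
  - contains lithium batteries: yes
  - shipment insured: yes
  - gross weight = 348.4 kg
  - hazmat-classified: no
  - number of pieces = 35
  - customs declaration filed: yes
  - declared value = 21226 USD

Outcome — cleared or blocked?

Blocked

Atomic conditions:
  hazmat-classified: no → false
  gross weight ≥ 1.1 kg: 348.4 ≥ 1.1 is true
  battery watt-hours > 387 Wh: 156 > 387 is false
  gross weight ≥ 251 kg: 348.4 ≥ 251 is true
  destination country = CN: JP == CN is false
  contains lithium batteries: yes → true
  declared value < 23467 USD: 21226 < 23467 is true
  NOT recipient EORI number provided: no → true
  export license on file: yes → true
  shipment insured: yes → true
  number of pieces ≥ 23: 35 ≥ 23 is true
  number of pieces = 33: 35 == 33 is false
  customs declaration filed: yes → true
Combine:
[1] false OR true OR false = true
[2] true OR false OR true = true
[3] true OR true = true
[4.2] NOT true = false
[4] true OR false = true
[5.2] NOT false = true
[5] true OR true OR true = true
[6.2] NOT true = false
[6] false OR false = false
[root] true AND true AND true AND true AND true AND false = false
Overall: false → blocked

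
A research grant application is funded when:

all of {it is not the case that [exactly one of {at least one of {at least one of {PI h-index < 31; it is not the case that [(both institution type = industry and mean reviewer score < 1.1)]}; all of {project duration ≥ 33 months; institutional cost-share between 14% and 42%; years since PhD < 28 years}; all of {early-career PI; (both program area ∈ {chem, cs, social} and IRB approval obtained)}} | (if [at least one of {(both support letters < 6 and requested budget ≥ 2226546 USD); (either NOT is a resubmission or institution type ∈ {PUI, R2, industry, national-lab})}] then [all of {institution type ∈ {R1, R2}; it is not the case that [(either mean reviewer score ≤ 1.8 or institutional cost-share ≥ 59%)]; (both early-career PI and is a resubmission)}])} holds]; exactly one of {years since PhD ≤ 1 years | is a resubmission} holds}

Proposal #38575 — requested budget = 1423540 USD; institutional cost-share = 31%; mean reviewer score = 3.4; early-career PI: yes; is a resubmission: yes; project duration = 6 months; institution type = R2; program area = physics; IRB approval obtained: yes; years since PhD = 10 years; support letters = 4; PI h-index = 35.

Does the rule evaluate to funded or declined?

Atomic conditions:
  PI h-index < 31: 35 < 31 is false
  institution type = industry: R2 == industry is false
  mean reviewer score < 1.1: 3.4 < 1.1 is false
  project duration ≥ 33 months: 6 ≥ 33 is false
  institutional cost-share between 14% and 42%: 31 in [14, 42] is true
  years since PhD < 28 years: 10 < 28 is true
  early-career PI: yes → true
  program area ∈ {chem, cs, social}: physics is not in the set → false
  IRB approval obtained: yes → true
  support letters < 6: 4 < 6 is true
  requested budget ≥ 2226546 USD: 1423540 ≥ 2226546 is false
  NOT is a resubmission: yes → false
  institution type ∈ {PUI, R2, industry, national-lab}: R2 is in the set → true
  institution type ∈ {R1, R2}: R2 is in the set → true
  mean reviewer score ≤ 1.8: 3.4 ≤ 1.8 is false
  institutional cost-share ≥ 59%: 31 ≥ 59 is false
  is a resubmission: yes → true
  years since PhD ≤ 1 years: 10 ≤ 1 is false
Combine:
[1.1.1.1.2.1] false AND false = false
[1.1.1.1.2] NOT false = true
[1.1.1.1] false OR true = true
[1.1.1.2] false AND true AND true = false
[1.1.1.3.2] false AND true = false
[1.1.1.3] true AND false = false
[1.1.1] true OR false OR false = true
[1.1.2.1.1] true AND false = false
[1.1.2.1.2] false OR true = true
[1.1.2.1] false OR true = true
[1.1.2.2.2.1] false OR false = false
[1.1.2.2.2] NOT false = true
[1.1.2.2.3] true AND true = true
[1.1.2.2] true AND true AND true = true
[1.1.2] true → true = true
[1.1] exactly-one(true, true) = false
[1] NOT false = true
[2] exactly-one(false, true) = true
[root] true AND true = true
Overall: true → funded

Funded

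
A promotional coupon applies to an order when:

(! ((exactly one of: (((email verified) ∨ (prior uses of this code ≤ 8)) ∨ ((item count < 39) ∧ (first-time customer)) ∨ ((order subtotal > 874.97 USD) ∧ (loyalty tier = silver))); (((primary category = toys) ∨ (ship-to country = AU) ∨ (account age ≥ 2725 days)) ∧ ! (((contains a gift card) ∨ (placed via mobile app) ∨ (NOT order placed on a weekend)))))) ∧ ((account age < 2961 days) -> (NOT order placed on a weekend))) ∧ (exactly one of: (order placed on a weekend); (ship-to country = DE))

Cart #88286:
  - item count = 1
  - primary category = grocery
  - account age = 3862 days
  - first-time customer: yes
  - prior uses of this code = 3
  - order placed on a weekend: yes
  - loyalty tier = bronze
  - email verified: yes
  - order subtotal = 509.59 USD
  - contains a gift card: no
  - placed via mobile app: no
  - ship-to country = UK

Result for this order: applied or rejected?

Applied

Atomic conditions:
  email verified: yes → true
  prior uses of this code ≤ 8: 3 ≤ 8 is true
  item count < 39: 1 < 39 is true
  first-time customer: yes → true
  order subtotal > 874.97 USD: 509.59 > 874.97 is false
  loyalty tier = silver: bronze == silver is false
  primary category = toys: grocery == toys is false
  ship-to country = AU: UK == AU is false
  account age ≥ 2725 days: 3862 ≥ 2725 is true
  contains a gift card: no → false
  placed via mobile app: no → false
  NOT order placed on a weekend: yes → false
  account age < 2961 days: 3862 < 2961 is false
  order placed on a weekend: yes → true
  ship-to country = DE: UK == DE is false
Combine:
[1.1.1.1.1] true OR true = true
[1.1.1.1.2] true AND true = true
[1.1.1.1.3] false AND false = false
[1.1.1.1] true OR true OR false = true
[1.1.1.2.1] false OR false OR true = true
[1.1.1.2.2.1] false OR false OR false = false
[1.1.1.2.2] NOT false = true
[1.1.1.2] true AND true = true
[1.1.1] exactly-one(true, true) = false
[1.1] NOT false = true
[1.2] false → false (antecedent false ⇒ implication holds) = true
[1] true AND true = true
[2] exactly-one(true, false) = true
[root] true AND true = true
Overall: true → applied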